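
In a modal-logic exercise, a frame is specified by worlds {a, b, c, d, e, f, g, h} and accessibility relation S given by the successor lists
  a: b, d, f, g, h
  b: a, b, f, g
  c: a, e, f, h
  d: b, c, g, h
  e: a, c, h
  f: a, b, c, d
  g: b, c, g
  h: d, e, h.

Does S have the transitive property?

Transitive: no — a S d and d S c, but not a S c.

No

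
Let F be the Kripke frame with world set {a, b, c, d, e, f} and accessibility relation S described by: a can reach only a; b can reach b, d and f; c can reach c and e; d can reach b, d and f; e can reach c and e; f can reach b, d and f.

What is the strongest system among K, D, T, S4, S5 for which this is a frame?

S5

Serial (axiom D): yes — every world has a successor (e.g. a S a).
Reflexive (axiom T): yes — every world is S-related to itself.
Transitive (axiom 4): yes — every two-step S-path is closed by a direct edge.
Euclidean (axiom 5): yes — any two successors of a common world are S-related.
So F validates K, D, T, S4, S5. The strongest is S5.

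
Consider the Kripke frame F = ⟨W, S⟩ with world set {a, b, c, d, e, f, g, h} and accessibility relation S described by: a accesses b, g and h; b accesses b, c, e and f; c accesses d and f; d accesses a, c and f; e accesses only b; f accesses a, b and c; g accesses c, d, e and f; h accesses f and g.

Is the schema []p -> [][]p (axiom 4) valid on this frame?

By correspondence theory, 4 is valid on a frame iff S is transitive.
Transitive: no — a S b and b S c, but not a S c.

No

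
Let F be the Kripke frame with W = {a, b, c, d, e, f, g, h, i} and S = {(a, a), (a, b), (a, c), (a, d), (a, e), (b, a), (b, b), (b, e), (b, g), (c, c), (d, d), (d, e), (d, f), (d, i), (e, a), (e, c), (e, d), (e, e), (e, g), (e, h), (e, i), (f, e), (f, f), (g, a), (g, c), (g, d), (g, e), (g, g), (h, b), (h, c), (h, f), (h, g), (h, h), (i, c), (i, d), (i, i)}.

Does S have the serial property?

Yes

Serial: yes — every world has a successor (e.g. a S a).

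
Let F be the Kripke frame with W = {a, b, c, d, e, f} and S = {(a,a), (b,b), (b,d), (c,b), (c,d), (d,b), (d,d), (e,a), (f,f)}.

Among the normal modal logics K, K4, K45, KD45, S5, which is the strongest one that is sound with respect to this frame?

Transitive (axiom 4): yes — every two-step S-path is closed by a direct edge.
Euclidean (axiom 5): yes — any two successors of a common world are S-related.
Serial (axiom D): yes — every world has a successor (e.g. a S a).
Reflexive (axiom T): no — c is not related to itself.
So F validates K, K4, K45, KD45; S5 would additionally require S to be reflexive. The strongest is KD45.

KD45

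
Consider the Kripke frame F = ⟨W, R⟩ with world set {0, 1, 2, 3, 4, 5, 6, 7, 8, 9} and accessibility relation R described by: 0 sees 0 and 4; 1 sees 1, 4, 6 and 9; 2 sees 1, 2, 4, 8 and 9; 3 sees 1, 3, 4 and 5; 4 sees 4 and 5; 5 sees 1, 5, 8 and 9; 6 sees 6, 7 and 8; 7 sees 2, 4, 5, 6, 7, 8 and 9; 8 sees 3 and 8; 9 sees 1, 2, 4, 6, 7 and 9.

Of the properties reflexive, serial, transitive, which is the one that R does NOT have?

Reflexive: yes — every world is R-related to itself.
Serial: yes — every world has a successor (e.g. 0 R 0).
Transitive: no — 0 R 4 and 4 R 5, but not 0 R 5.
Only transitive fails.

transitive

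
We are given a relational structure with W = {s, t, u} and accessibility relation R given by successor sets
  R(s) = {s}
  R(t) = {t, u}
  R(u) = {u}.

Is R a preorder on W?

Yes

Reflexive: yes — every world is R-related to itself.
Transitive: yes — every two-step R-path is closed by a direct edge.
So R is a preorder.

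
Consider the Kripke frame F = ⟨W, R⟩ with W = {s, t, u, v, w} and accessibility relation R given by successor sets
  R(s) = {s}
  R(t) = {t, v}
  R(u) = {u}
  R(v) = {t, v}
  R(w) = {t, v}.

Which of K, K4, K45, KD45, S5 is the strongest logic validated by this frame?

Transitive (axiom 4): yes — every two-step R-path is closed by a direct edge.
Euclidean (axiom 5): yes — any two successors of a common world are R-related.
Serial (axiom D): yes — every world has a successor (e.g. s R s).
Reflexive (axiom T): no — w is not related to itself.
So F validates K, K4, K45, KD45; S5 would additionally require R to be reflexive. The strongest is KD45.

KD45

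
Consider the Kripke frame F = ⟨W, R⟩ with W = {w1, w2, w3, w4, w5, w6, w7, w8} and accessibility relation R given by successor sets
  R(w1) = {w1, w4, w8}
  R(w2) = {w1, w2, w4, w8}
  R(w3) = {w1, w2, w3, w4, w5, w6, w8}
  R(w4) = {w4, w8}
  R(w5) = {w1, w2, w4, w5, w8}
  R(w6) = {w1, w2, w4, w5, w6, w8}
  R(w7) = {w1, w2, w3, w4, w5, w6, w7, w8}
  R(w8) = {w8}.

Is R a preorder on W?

Reflexive: yes — every world is R-related to itself.
Transitive: yes — every two-step R-path is closed by a direct edge.
So R is a preorder.

Yes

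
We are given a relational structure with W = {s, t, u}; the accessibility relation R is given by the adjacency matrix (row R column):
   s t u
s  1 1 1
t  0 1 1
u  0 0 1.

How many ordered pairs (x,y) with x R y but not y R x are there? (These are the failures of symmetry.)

Enumerating: (s,t), (s,u), (t,u).

3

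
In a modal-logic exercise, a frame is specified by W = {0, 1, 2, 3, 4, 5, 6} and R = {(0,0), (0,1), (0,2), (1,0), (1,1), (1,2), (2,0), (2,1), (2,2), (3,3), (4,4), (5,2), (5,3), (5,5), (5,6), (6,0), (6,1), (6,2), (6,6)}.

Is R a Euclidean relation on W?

Euclidean: no — 5 R 2 and 5 R 3, but not 2 R 3.

No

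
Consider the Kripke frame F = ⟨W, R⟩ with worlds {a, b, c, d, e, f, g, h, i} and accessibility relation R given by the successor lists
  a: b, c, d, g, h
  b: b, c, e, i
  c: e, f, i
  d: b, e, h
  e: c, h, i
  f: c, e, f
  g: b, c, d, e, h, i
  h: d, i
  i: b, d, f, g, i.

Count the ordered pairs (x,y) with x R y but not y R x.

21

Enumerating: (a,b), (a,c), (a,d), (a,g), (a,h), (b,c), (b,e), (c,i), (d,b), (d,e), (e,h), (e,i), … and 9 more.
Total: 21.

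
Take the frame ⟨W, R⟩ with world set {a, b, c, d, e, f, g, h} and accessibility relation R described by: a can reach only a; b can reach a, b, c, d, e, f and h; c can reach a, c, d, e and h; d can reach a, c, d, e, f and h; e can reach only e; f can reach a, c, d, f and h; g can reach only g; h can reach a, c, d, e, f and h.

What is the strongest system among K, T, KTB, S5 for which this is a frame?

T

Reflexive (axiom T): yes — every world is R-related to itself.
Symmetric (axiom B): no — b R a but not a R b.
Euclidean (axiom 5): no — b R a and b R c, but not a R c.
So F validates K, T; KTB would additionally require R to be symmetric. The strongest is T.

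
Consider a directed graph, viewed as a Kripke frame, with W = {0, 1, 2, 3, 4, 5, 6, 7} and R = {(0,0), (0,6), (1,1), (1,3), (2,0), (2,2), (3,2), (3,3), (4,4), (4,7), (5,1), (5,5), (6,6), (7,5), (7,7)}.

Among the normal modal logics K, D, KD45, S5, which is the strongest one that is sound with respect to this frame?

D

Serial (axiom D): yes — every world has a successor (e.g. 0 R 0).
Euclidean (axiom 5): no — 0 R 6 and 0 R 0, but not 6 R 0.
Transitive (axiom 4): no — 1 R 3 and 3 R 2, but not 1 R 2.
Reflexive (axiom T): yes — every world is R-related to itself.
So F validates K, D; KD45 would additionally require R to be Euclidean and transitive. The strongest is D.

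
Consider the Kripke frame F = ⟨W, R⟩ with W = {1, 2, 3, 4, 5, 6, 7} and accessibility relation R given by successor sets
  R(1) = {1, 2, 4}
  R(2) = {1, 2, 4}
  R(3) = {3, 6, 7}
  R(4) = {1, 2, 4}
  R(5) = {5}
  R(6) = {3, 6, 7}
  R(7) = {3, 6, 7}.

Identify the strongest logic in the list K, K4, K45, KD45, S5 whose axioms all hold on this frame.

S5

Transitive (axiom 4): yes — every two-step R-path is closed by a direct edge.
Euclidean (axiom 5): yes — any two successors of a common world are R-related.
Serial (axiom D): yes — every world has a successor (e.g. 1 R 1).
Reflexive (axiom T): yes — every world is R-related to itself.
So F validates K, K4, K45, KD45, S5. The strongest is S5.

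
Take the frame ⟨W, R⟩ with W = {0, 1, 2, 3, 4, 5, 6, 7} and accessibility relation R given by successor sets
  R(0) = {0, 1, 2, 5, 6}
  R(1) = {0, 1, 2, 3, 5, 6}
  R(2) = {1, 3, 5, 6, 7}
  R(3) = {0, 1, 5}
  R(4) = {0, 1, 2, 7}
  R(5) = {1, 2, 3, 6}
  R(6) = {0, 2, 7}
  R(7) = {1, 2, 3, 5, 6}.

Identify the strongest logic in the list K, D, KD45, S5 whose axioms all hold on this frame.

D

Serial (axiom D): yes — every world has a successor (e.g. 0 R 0).
Euclidean (axiom 5): no — 0 R 6 and 0 R 1, but not 6 R 1.
Transitive (axiom 4): no — 0 R 1 and 1 R 3, but not 0 R 3.
Reflexive (axiom T): no — 2 is not related to itself.
So F validates K, D; KD45 would additionally require R to be Euclidean and transitive. The strongest is D.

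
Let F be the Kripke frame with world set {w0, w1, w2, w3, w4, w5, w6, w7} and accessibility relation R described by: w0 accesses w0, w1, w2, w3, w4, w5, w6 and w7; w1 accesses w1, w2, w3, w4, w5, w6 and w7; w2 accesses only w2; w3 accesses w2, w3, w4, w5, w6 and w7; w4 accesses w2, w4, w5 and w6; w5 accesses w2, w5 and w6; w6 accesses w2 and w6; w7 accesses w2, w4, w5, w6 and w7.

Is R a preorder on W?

Yes

Reflexive: yes — every world is R-related to itself.
Transitive: yes — every two-step R-path is closed by a direct edge.
So R is a preorder.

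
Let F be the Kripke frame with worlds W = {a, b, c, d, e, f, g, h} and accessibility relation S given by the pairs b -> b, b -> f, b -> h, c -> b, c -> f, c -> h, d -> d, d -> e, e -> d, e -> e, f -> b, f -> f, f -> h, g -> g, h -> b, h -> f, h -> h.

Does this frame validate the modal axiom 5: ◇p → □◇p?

Yes

By correspondence theory, 5 is valid on a frame iff S is Euclidean.
Euclidean: yes — any two successors of a common world are S-related.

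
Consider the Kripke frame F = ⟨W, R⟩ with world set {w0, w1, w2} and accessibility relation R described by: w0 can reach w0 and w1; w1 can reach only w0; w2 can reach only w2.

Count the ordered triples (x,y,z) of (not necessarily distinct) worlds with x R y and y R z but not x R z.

Enumerating: (w1,w0,w1).

1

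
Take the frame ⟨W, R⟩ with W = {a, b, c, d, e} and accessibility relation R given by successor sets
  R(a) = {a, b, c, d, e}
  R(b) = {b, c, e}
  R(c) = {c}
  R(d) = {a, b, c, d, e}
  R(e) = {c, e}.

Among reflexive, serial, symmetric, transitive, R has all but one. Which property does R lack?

symmetric

Reflexive: yes — every world is R-related to itself.
Serial: yes — every world has a successor (e.g. a R a).
Symmetric: no — a R b but not b R a.
Transitive: yes — every two-step R-path is closed by a direct edge.
Only symmetric fails.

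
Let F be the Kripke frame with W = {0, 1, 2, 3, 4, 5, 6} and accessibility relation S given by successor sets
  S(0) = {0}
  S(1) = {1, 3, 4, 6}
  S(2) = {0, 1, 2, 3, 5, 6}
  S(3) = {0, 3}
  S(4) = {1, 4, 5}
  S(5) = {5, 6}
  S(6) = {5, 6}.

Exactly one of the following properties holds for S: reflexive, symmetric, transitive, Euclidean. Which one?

reflexive

Reflexive: yes — every world is S-related to itself.
Symmetric: no — 1 S 3 but not 3 S 1.
Transitive: no — 1 S 3 and 3 S 0, but not 1 S 0.
Euclidean: no — 1 S 3 and 1 S 4, but not 3 S 4.
Only reflexive holds.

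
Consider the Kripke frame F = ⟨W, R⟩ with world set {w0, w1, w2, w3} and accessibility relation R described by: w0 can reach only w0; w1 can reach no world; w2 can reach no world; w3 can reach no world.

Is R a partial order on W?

Reflexive: no — w1 is not related to itself.
Transitive: yes — every two-step R-path is closed by a direct edge.
Antisymmetric: yes — no distinct pair is related both ways.
So R is not a partial order.

No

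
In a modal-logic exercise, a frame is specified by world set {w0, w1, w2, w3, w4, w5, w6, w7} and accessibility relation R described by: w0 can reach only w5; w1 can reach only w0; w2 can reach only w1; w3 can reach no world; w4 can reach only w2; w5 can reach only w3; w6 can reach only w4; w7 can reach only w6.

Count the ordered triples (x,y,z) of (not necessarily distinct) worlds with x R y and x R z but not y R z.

Enumerating: (w0,w5,w5), (w1,w0,w0), (w2,w1,w1), (w4,w2,w2), (w5,w3,w3), (w6,w4,w4), (w7,w6,w6).

7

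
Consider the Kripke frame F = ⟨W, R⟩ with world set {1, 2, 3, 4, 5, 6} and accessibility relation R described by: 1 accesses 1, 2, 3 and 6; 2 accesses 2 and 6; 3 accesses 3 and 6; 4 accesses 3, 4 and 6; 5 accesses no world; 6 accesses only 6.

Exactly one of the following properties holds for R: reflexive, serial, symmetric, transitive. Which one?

transitive

Reflexive: no — 5 is not related to itself.
Serial: no — 5 has no R-successor.
Symmetric: no — 1 R 2 but not 2 R 1.
Transitive: yes — every two-step R-path is closed by a direct edge.
Only transitive holds.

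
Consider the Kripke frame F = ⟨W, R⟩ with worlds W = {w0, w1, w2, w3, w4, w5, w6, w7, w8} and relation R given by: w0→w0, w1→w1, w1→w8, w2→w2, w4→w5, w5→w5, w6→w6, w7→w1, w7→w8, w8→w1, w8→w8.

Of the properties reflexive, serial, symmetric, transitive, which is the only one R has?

Reflexive: no — w3 is not related to itself.
Serial: no — w3 has no R-successor.
Symmetric: no — w4 R w5 but not w5 R w4.
Transitive: yes — every two-step R-path is closed by a direct edge.
Only transitive holds.

transitive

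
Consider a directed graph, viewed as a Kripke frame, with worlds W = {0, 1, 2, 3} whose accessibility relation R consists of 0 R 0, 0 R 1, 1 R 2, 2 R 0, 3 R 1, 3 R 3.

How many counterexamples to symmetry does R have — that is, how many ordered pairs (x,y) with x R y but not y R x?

Enumerating: (0,1), (1,2), (2,0), (3,1).

4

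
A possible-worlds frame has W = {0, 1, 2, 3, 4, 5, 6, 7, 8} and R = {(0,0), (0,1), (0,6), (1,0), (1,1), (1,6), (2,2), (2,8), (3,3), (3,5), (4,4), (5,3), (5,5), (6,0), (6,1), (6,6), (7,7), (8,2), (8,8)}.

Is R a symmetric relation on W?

Symmetric: yes — every pair in R has its reverse in R.

Yes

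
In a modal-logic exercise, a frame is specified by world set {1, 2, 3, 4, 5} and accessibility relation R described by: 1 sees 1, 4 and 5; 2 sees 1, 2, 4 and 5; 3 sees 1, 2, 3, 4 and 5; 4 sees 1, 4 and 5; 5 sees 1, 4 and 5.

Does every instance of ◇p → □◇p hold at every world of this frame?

No

By correspondence theory, 5 is valid on a frame iff R is Euclidean.
Euclidean: no — 3 R 1 and 3 R 2, but not 1 R 2.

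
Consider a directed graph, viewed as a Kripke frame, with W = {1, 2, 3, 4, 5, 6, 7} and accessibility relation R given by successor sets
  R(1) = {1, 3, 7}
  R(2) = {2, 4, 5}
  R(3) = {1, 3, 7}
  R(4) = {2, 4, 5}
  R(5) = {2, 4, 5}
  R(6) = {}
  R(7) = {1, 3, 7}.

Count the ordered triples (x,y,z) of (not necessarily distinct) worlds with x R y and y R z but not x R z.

0

R is transitive; there are no such tuples.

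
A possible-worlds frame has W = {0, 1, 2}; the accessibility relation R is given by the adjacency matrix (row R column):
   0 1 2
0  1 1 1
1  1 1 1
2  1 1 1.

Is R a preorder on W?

Reflexive: yes — every world is R-related to itself.
Transitive: yes — every two-step R-path is closed by a direct edge.
So R is a preorder.

Yes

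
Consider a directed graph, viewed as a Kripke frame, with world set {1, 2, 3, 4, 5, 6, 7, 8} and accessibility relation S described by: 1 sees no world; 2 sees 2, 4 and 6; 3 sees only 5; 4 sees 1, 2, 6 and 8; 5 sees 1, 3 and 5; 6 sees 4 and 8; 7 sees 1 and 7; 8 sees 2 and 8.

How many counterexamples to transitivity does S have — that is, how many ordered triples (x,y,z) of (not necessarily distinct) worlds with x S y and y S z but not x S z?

13

Enumerating: (2,4,1), (2,4,8), (2,6,8), (3,5,1), (3,5,3), (4,2,4), (4,6,4), (6,4,1), (6,4,2), (6,4,6), (6,8,2), (8,2,4), (8,2,6).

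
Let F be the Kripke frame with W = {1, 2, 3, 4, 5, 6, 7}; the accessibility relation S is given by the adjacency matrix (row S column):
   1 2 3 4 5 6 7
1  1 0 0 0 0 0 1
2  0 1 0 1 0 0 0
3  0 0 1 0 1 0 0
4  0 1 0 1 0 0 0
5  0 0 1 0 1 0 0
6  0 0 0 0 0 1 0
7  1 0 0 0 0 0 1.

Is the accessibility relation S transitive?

Yes

Transitive: yes — every two-step S-path is closed by a direct edge.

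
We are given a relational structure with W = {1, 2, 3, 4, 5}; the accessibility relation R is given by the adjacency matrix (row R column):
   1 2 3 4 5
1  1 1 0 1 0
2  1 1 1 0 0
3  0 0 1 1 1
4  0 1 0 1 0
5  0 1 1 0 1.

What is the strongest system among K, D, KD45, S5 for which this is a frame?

D

Serial (axiom D): yes — every world has a successor (e.g. 1 R 1).
Euclidean (axiom 5): no — 1 R 2 and 1 R 4, but not 2 R 4.
Transitive (axiom 4): no — 1 R 2 and 2 R 3, but not 1 R 3.
Reflexive (axiom T): yes — every world is R-related to itself.
So F validates K, D; KD45 would additionally require R to be Euclidean and transitive. The strongest is D.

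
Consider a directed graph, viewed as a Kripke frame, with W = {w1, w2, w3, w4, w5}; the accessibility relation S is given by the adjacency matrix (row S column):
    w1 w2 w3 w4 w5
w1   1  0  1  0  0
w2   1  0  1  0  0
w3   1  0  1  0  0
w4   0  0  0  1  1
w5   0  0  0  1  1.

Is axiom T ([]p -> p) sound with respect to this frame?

The schema T characterises exactly the reflexive frames.
Reflexive: no — w2 is not related to itself.

No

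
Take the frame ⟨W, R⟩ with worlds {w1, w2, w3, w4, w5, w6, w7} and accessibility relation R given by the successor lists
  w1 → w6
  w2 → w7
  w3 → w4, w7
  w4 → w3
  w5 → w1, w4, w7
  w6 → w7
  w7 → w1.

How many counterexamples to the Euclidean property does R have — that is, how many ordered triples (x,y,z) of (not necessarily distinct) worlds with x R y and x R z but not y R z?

17

Enumerating: (w1,w6,w6), (w2,w7,w7), (w3,w4,w4), (w3,w4,w7), (w3,w7,w4), (w3,w7,w7), (w4,w3,w3), (w5,w1,w1), (w5,w1,w4), (w5,w1,w7), (w5,w4,w1), (w5,w4,w4), (w5,w4,w7), (w5,w7,w4), (w5,w7,w7), (w6,w7,w7), (w7,w1,w1).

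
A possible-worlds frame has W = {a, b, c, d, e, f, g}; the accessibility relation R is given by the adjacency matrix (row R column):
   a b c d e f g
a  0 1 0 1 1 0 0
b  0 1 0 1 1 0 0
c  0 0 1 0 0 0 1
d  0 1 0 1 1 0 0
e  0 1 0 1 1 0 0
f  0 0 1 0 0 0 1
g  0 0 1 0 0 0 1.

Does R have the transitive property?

Transitive: yes — every two-step R-path is closed by a direct edge.

Yes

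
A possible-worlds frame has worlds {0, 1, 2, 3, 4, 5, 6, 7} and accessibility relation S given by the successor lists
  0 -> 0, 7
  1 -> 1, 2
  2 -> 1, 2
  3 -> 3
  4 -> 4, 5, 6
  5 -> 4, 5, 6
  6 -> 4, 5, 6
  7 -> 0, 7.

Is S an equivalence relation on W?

Yes

Reflexive: yes — every world is S-related to itself.
Symmetric: yes — every pair in S has its reverse in S.
Transitive: yes — every two-step S-path is closed by a direct edge.
So S is an equivalence relation.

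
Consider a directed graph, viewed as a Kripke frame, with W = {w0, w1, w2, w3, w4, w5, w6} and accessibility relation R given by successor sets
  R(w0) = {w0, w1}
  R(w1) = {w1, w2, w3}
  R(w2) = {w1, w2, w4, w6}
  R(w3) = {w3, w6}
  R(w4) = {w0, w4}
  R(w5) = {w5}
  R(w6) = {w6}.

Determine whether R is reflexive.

Yes

Reflexive: yes — every world is R-related to itself.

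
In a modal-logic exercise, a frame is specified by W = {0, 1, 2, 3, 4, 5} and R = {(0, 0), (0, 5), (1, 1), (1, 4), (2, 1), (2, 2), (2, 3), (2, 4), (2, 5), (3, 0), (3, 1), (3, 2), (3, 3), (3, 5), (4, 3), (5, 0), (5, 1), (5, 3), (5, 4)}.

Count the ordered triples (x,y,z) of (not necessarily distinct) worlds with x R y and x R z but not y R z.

32

Enumerating: (0,5,5), (1,4,1), (1,4,4), (2,1,2), (2,1,3), (2,1,5), (2,3,4), (2,4,1), (2,4,2), (2,4,4), (2,4,5), (2,5,2), … and 20 more.
Total: 32.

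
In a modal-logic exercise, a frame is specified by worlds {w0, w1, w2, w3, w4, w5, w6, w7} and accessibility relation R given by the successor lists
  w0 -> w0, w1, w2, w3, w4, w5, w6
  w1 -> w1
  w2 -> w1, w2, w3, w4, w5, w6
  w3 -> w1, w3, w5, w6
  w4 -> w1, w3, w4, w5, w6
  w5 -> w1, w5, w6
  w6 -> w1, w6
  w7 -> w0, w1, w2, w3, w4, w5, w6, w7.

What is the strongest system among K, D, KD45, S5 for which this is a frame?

Serial (axiom D): yes — every world has a successor (e.g. w0 R w0).
Euclidean (axiom 5): no — w0 R w1 and w0 R w2, but not w1 R w2.
Transitive (axiom 4): yes — every two-step R-path is closed by a direct edge.
Reflexive (axiom T): yes — every world is R-related to itself.
So F validates K, D; KD45 would additionally require R to be Euclidean. The strongest is D.

D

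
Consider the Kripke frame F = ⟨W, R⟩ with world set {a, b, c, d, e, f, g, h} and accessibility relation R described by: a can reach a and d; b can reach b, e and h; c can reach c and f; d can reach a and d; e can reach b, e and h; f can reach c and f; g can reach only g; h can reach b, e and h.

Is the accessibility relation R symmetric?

Symmetric: yes — every pair in R has its reverse in R.

Yes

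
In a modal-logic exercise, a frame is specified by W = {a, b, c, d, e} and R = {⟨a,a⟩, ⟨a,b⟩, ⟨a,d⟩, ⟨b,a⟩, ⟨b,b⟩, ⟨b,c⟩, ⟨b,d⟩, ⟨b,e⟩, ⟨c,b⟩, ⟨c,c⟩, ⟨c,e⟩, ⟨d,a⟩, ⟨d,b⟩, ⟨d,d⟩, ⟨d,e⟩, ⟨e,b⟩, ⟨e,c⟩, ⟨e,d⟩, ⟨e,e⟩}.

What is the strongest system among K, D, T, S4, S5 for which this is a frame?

T

Serial (axiom D): yes — every world has a successor (e.g. a R a).
Reflexive (axiom T): yes — every world is R-related to itself.
Transitive (axiom 4): no — a R b and b R c, but not a R c.
Euclidean (axiom 5): no — b R a and b R c, but not a R c.
So F validates K, D, T; S4 would additionally require R to be transitive. The strongest is T.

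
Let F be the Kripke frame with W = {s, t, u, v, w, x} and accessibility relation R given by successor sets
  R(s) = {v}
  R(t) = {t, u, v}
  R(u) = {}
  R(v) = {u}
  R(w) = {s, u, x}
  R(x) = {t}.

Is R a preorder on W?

Reflexive: no — s is not related to itself.
Transitive: no — s R v and v R u, but not s R u.
So R is not a preorder.

No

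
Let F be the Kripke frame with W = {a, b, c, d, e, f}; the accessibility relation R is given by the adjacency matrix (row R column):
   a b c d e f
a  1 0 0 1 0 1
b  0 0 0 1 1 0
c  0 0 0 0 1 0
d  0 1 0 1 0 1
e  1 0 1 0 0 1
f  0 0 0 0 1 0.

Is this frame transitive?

No

Transitive: no — a R d and d R b, but not a R b.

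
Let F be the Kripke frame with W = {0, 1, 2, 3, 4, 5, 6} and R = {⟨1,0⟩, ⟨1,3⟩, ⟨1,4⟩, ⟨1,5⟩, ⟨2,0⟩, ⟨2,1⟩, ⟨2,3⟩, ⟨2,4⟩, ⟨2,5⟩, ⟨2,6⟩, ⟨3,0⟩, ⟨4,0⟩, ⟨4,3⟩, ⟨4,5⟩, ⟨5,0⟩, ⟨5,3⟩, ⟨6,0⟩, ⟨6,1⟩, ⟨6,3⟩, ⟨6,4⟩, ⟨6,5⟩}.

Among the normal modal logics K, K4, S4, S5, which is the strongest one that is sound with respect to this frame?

Transitive (axiom 4): yes — every two-step R-path is closed by a direct edge.
Reflexive (axiom T): no — 0 is not related to itself.
Euclidean (axiom 5): no — 1 R 0 and 1 R 3, but not 0 R 3.
So F validates K, K4; S4 would additionally require R to be reflexive. The strongest is K4.

K4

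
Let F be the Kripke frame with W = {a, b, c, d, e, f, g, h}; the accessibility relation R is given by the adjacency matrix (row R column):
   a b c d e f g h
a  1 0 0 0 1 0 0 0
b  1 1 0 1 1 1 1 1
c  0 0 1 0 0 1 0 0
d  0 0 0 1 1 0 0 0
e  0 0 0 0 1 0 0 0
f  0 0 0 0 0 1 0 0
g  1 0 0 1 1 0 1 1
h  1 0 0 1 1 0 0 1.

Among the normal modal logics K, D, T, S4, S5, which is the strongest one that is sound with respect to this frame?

Serial (axiom D): yes — every world has a successor (e.g. a R a).
Reflexive (axiom T): yes — every world is R-related to itself.
Transitive (axiom 4): yes — every two-step R-path is closed by a direct edge.
Euclidean (axiom 5): no — b R a and b R d, but not a R d.
So F validates K, D, T, S4; S5 would additionally require R to be Euclidean. The strongest is S4.

S4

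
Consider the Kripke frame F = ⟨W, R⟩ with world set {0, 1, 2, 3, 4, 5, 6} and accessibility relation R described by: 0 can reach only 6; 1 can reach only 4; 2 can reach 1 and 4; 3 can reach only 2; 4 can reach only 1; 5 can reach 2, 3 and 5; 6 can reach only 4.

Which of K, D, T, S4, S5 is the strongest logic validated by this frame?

Serial (axiom D): yes — every world has a successor (e.g. 0 R 6).
Reflexive (axiom T): no — 0 is not related to itself.
Transitive (axiom 4): no — 0 R 6 and 6 R 4, but not 0 R 4.
Euclidean (axiom 5): no — 5 R 2 and 5 R 3, but not 2 R 3.
So F validates K, D; T would additionally require R to be reflexive. The strongest is D.

D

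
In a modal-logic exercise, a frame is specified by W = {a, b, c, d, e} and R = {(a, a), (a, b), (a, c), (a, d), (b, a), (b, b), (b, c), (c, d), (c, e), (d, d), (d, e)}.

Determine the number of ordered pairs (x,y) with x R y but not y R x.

6

Enumerating: (a,c), (a,d), (b,c), (c,d), (c,e), (d,e).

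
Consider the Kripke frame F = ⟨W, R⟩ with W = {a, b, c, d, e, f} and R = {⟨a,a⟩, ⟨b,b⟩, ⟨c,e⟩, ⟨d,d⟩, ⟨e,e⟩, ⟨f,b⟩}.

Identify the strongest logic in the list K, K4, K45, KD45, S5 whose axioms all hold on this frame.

Transitive (axiom 4): yes — every two-step R-path is closed by a direct edge.
Euclidean (axiom 5): yes — any two successors of a common world are R-related.
Serial (axiom D): yes — every world has a successor (e.g. a R a).
Reflexive (axiom T): no — c is not related to itself.
So F validates K, K4, K45, KD45; S5 would additionally require R to be reflexive. The strongest is KD45.

KD45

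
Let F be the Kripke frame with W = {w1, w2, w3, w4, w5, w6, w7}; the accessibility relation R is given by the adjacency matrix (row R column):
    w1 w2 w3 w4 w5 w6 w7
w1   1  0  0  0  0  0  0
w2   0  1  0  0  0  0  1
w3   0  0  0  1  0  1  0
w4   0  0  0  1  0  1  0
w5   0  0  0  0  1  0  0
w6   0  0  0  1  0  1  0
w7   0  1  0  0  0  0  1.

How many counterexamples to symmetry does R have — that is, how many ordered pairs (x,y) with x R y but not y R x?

2

Enumerating: (w3,w4), (w3,w6).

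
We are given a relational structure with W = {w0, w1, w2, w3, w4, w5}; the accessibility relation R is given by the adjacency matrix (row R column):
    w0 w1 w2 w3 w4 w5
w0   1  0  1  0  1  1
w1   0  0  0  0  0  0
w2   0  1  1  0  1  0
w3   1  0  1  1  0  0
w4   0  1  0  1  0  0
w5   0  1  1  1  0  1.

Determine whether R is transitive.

Transitive: no — w0 R w2 and w2 R w1, but not w0 R w1.

No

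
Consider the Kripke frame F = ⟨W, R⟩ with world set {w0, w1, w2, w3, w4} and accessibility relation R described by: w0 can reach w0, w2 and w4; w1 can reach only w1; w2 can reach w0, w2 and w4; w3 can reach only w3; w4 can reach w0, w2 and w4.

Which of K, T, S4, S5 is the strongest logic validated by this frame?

S5

Reflexive (axiom T): yes — every world is R-related to itself.
Transitive (axiom 4): yes — every two-step R-path is closed by a direct edge.
Euclidean (axiom 5): yes — any two successors of a common world are R-related.
So F validates K, T, S4, S5. The strongest is S5.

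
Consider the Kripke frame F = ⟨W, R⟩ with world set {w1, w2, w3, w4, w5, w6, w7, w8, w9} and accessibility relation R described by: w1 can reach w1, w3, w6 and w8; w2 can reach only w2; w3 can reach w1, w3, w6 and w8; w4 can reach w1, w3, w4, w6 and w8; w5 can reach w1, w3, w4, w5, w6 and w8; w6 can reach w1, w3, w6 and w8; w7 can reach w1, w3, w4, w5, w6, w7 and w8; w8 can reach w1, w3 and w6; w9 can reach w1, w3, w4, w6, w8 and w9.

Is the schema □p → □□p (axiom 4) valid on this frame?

No

Axiom 4 corresponds to the accessibility relation being transitive.
Transitive: no — w8 R w1 and w1 R w8, but not w8 R w8.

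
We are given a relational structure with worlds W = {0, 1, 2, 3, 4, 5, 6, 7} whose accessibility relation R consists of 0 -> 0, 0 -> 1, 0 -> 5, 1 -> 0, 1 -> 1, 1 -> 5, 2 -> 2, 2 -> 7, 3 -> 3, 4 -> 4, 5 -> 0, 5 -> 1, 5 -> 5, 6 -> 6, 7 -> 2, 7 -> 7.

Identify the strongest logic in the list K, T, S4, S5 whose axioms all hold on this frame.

S5

Reflexive (axiom T): yes — every world is R-related to itself.
Transitive (axiom 4): yes — every two-step R-path is closed by a direct edge.
Euclidean (axiom 5): yes — any two successors of a common world are R-related.
So F validates K, T, S4, S5. The strongest is S5.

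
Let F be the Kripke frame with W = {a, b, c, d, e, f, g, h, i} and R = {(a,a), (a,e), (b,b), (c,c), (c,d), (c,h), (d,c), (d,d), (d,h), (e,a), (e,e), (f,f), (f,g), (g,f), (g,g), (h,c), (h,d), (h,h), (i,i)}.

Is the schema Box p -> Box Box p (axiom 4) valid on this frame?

Yes

Axiom 4 corresponds to the accessibility relation being transitive.
Transitive: yes — every two-step R-path is closed by a direct edge.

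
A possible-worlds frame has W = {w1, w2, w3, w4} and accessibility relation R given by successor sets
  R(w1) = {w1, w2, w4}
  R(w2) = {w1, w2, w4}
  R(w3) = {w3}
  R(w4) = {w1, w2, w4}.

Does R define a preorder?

Reflexive: yes — every world is R-related to itself.
Transitive: yes — every two-step R-path is closed by a direct edge.
So R is a preorder.

Yes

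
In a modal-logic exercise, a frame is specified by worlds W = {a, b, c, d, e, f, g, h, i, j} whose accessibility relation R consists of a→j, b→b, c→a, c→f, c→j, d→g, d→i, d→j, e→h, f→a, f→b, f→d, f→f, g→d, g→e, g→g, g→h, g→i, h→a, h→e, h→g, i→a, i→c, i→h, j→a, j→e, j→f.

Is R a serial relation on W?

Yes

Serial: yes — every world has a successor (e.g. a R j).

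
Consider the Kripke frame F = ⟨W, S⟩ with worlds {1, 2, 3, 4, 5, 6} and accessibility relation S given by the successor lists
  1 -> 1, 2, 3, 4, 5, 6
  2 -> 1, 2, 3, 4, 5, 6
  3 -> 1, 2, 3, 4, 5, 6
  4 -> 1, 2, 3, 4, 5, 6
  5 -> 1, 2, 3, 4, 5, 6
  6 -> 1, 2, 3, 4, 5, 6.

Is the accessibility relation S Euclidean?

Yes

Euclidean: yes — any two successors of a common world are S-related.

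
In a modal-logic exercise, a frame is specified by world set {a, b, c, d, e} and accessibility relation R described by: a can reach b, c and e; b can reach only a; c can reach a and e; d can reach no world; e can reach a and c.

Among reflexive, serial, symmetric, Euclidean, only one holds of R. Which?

symmetric

Reflexive: no — a is not related to itself.
Serial: no — d has no R-successor.
Symmetric: yes — every pair in R has its reverse in R.
Euclidean: no — a R b and a R c, but not b R c.
Only symmetric holds.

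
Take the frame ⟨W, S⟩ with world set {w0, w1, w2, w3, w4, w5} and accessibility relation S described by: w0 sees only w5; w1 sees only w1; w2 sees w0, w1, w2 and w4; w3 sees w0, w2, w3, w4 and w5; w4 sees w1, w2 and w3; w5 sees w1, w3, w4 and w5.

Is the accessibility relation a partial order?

No

Reflexive: no — w0 is not related to itself.
Transitive: no — w0 S w5 and w5 S w1, but not w0 S w1.
Antisymmetric: no — w2 S w4 and w4 S w2 with w2 ≠ w4.
So S is not a partial order.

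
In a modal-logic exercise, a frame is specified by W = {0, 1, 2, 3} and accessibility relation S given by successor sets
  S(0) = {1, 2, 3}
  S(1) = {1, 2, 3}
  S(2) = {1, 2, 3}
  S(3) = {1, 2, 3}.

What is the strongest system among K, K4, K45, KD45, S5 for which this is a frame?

Transitive (axiom 4): yes — every two-step S-path is closed by a direct edge.
Euclidean (axiom 5): yes — any two successors of a common world are S-related.
Serial (axiom D): yes — every world has a successor (e.g. 0 S 1).
Reflexive (axiom T): no — 0 is not related to itself.
So F validates K, K4, K45, KD45; S5 would additionally require S to be reflexive. The strongest is KD45.

KD45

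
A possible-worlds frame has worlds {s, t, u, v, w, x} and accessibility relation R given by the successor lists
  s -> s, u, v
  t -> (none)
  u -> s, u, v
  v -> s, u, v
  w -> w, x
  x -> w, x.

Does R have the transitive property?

Transitive: yes — every two-step R-path is closed by a direct edge.

Yes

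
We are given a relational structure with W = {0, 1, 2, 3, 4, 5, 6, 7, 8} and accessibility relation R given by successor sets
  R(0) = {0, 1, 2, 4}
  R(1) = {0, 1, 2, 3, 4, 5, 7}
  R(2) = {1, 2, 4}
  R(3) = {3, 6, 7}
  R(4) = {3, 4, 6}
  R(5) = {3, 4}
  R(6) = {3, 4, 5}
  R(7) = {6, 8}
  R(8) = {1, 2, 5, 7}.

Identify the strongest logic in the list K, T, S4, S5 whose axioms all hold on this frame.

K

Reflexive (axiom T): no — 5 is not related to itself.
Transitive (axiom 4): no — 0 R 1 and 1 R 3, but not 0 R 3.
Euclidean (axiom 5): no — 0 R 4 and 0 R 1, but not 4 R 1.
So F validates K; T would additionally require R to be reflexive. The strongest is K.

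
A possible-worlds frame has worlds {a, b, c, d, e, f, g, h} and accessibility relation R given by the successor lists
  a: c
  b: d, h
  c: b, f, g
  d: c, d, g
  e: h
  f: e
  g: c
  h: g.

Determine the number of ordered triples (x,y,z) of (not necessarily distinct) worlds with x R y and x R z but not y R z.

21

Enumerating: (a,c,c), (b,d,h), (b,h,d), (b,h,h), (c,b,b), (c,b,f), (c,b,g), (c,f,b), (c,f,f), (c,f,g), (c,g,b), (c,g,f), … and 9 more.
Total: 21.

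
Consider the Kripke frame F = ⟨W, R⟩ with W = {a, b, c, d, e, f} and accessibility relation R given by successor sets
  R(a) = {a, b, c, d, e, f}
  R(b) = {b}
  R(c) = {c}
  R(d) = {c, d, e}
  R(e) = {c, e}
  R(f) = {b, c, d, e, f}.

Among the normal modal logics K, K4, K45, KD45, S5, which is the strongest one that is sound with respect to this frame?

K4

Transitive (axiom 4): yes — every two-step R-path is closed by a direct edge.
Euclidean (axiom 5): no — a R b and a R c, but not b R c.
Serial (axiom D): yes — every world has a successor (e.g. a R a).
Reflexive (axiom T): yes — every world is R-related to itself.
So F validates K, K4; K45 would additionally require R to be Euclidean. The strongest is K4.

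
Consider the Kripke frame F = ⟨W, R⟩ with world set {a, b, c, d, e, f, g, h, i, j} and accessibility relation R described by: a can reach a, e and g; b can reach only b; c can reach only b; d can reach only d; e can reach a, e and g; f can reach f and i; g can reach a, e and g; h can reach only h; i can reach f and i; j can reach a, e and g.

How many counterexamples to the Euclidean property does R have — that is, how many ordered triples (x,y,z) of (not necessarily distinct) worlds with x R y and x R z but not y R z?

0

R is Euclidean; there are no such tuples.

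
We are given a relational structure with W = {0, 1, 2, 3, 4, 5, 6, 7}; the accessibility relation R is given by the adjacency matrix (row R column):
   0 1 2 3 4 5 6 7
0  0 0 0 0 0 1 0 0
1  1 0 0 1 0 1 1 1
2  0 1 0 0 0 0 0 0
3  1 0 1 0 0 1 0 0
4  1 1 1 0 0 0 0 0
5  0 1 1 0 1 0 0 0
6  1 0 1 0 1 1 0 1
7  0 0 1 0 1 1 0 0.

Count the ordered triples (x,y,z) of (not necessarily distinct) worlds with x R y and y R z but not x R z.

Enumerating: (0,5,1), (0,5,2), (0,5,4), (1,3,2), (1,5,1), (1,5,2), (1,5,4), (1,6,2), (1,6,4), (1,7,2), (1,7,4), (2,1,0), … and 25 more.
Total: 37.

37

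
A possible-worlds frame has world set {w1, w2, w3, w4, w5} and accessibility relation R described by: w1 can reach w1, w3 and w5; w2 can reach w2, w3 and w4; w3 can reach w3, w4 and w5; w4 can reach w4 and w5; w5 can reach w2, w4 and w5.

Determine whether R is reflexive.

Reflexive: yes — every world is R-related to itself.

Yes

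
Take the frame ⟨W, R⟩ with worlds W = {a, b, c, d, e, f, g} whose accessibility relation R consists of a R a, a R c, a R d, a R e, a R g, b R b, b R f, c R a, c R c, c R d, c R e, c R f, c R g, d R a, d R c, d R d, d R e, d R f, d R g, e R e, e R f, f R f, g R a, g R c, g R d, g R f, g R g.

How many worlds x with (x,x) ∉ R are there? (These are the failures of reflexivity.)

0

R is reflexive; there are no such worlds.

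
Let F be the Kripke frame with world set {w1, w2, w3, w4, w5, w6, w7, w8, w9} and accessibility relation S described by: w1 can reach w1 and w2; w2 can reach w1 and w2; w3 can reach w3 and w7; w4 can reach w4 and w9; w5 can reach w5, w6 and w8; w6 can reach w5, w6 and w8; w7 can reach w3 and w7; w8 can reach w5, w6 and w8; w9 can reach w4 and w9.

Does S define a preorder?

Reflexive: yes — every world is S-related to itself.
Transitive: yes — every two-step S-path is closed by a direct edge.
So S is a preorder.

Yes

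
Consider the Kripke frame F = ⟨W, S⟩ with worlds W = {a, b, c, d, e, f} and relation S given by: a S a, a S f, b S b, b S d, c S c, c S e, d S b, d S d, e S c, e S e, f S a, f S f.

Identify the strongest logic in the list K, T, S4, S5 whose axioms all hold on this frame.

Reflexive (axiom T): yes — every world is S-related to itself.
Transitive (axiom 4): yes — every two-step S-path is closed by a direct edge.
Euclidean (axiom 5): yes — any two successors of a common world are S-related.
So F validates K, T, S4, S5. The strongest is S5.

S5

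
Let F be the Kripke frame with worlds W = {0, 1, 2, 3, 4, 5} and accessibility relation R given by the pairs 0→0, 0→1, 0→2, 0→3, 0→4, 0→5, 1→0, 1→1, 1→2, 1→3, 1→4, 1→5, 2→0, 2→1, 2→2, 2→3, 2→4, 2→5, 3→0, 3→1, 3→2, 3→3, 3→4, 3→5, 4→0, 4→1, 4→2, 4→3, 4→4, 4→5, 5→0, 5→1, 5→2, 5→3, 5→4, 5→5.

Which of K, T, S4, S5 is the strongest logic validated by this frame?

Reflexive (axiom T): yes — every world is R-related to itself.
Transitive (axiom 4): yes — every two-step R-path is closed by a direct edge.
Euclidean (axiom 5): yes — any two successors of a common world are R-related.
So F validates K, T, S4, S5. The strongest is S5.

S5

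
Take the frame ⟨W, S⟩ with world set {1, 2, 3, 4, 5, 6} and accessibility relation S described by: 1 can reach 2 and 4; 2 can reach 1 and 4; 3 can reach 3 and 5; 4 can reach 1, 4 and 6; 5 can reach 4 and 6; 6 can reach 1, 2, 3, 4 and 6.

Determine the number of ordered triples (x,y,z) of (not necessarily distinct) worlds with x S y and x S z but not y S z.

Enumerating: (1,2,2), (1,4,2), (2,1,1), (3,5,3), (3,5,5), (4,1,1), (4,1,6), (6,1,1), (6,1,3), (6,1,6), (6,2,2), (6,2,3), … and 7 more.
Total: 19.

19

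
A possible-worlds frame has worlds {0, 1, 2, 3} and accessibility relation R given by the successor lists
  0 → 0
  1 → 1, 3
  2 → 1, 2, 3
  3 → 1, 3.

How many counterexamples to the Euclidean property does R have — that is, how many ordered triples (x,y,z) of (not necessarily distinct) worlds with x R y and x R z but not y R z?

2

Enumerating: (2,1,2), (2,3,2).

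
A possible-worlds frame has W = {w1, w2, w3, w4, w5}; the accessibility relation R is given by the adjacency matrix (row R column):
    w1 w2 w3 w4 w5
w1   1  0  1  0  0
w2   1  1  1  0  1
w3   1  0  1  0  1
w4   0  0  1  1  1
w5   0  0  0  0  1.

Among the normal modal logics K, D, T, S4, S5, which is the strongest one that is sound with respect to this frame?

T

Serial (axiom D): yes — every world has a successor (e.g. w1 R w1).
Reflexive (axiom T): yes — every world is R-related to itself.
Transitive (axiom 4): no — w1 R w3 and w3 R w5, but not w1 R w5.
Euclidean (axiom 5): no — w2 R w1 and w2 R w5, but not w1 R w5.
So F validates K, D, T; S4 would additionally require R to be transitive. The strongest is T.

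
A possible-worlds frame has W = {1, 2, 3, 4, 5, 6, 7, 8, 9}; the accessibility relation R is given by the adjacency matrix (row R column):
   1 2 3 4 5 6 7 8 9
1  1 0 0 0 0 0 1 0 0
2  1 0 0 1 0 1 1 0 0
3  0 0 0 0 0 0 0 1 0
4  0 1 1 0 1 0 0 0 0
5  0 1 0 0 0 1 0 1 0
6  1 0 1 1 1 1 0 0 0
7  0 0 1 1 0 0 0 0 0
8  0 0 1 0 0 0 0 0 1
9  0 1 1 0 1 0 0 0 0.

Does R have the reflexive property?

No

Reflexive: no — 2 is not related to itself.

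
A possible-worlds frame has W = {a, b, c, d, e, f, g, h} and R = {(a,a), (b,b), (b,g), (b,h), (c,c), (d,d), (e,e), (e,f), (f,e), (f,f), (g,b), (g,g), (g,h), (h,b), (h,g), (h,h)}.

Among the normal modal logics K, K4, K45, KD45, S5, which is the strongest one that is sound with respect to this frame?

S5

Transitive (axiom 4): yes — every two-step R-path is closed by a direct edge.
Euclidean (axiom 5): yes — any two successors of a common world are R-related.
Serial (axiom D): yes — every world has a successor (e.g. a R a).
Reflexive (axiom T): yes — every world is R-related to itself.
So F validates K, K4, K45, KD45, S5. The strongest is S5.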